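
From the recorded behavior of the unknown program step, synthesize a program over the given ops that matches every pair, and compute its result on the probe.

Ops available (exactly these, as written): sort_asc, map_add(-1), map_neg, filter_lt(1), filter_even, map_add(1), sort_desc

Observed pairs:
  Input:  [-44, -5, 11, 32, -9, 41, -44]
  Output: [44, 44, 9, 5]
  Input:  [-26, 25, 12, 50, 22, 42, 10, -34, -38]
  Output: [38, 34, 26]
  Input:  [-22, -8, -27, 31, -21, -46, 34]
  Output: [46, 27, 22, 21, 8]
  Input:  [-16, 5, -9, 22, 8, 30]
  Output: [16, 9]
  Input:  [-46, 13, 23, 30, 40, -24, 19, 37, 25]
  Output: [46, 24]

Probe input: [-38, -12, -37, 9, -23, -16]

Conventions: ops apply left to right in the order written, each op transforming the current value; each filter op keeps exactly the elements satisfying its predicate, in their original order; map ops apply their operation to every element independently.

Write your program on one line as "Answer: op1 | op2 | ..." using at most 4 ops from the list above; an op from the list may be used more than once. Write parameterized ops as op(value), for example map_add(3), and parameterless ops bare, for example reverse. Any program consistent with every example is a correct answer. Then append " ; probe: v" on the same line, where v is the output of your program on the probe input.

filter_lt(1) | sort_asc | map_neg ; probe: [38, 37, 23, 16, 12]

Check, running the answer program on each example:
  [-44, -5, 11, 32, -9, 41, -44] -> [-44, -5, -9, -44] -> [-44, -44, -9, -5] -> [44, 44, 9, 5]
  [-26, 25, 12, 50, 22, 42, 10, -34, -38] -> [-26, -34, -38] -> [-38, -34, -26] -> [38, 34, 26]
  [-22, -8, -27, 31, -21, -46, 34] -> [-22, -8, -27, -21, -46] -> [-46, -27, -22, -21, -8] -> [46, 27, 22, 21, 8]
  [-16, 5, -9, 22, 8, 30] -> [-16, -9] -> [-16, -9] -> [16, 9]
  [-46, 13, 23, 30, 40, -24, 19, 37, 25] -> [-46, -24] -> [-46, -24] -> [46, 24]
  probe: [-38, -12, -37, 9, -23, -16] -> [-38, -12, -37, -23, -16] -> [-38, -37, -23, -16, -12] -> [38, 37, 23, 16, 12]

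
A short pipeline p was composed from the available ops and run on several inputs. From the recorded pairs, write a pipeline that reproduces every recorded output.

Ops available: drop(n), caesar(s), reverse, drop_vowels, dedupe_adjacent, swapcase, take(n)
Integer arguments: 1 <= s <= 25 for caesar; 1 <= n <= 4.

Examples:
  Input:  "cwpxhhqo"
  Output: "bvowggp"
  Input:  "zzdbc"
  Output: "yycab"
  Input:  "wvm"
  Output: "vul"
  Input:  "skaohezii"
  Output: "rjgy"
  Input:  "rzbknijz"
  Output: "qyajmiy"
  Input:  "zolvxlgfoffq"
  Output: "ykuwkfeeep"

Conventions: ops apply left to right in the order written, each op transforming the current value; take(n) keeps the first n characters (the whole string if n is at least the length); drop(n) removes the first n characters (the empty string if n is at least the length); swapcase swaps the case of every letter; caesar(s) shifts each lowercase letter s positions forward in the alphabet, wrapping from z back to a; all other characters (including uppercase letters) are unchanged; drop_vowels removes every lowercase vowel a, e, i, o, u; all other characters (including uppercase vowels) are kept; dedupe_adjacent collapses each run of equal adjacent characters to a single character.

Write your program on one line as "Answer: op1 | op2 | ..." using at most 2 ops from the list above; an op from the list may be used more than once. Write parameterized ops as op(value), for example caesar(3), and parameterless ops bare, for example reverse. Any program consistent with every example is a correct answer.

drop_vowels | caesar(25)

Check, running the answer program on each example:
  "cwpxhhqo" -> "cwpxhhq" -> "bvowggp"
  "zzdbc" -> "zzdbc" -> "yycab"
  "wvm" -> "wvm" -> "vul"
  "skaohezii" -> "skhz" -> "rjgy"
  "rzbknijz" -> "rzbknjz" -> "qyajmiy"
  "zolvxlgfoffq" -> "zlvxlgfffq" -> "ykuwkfeeep"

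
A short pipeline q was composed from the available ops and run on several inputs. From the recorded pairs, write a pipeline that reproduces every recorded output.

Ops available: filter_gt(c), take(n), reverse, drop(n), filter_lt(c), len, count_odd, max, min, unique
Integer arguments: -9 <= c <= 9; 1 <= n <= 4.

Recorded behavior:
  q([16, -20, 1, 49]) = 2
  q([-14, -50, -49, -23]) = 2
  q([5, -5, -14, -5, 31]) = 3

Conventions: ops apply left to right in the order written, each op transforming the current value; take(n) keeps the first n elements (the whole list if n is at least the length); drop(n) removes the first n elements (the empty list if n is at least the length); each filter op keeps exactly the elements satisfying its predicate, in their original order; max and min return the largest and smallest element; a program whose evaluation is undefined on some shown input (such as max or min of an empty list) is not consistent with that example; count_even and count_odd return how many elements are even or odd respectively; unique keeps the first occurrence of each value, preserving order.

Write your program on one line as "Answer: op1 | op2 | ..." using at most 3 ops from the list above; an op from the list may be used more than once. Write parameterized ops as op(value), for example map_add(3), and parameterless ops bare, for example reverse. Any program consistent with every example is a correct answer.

drop(1) | reverse | count_odd

Check, running the answer program on each example:
  [16, -20, 1, 49] -> [-20, 1, 49] -> [49, 1, -20] -> 2
  [-14, -50, -49, -23] -> [-50, -49, -23] -> [-23, -49, -50] -> 2
  [5, -5, -14, -5, 31] -> [-5, -14, -5, 31] -> [31, -5, -14, -5] -> 3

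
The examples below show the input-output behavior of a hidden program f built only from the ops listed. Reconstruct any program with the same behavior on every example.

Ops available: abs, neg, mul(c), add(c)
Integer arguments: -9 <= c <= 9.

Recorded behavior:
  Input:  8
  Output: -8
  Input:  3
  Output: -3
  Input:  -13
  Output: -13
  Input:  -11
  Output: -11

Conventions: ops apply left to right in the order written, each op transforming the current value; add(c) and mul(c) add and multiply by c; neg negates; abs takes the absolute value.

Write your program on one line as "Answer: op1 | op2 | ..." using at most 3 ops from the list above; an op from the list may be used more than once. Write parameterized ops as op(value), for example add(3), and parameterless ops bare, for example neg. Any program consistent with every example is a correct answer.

neg | abs | neg

Check, running the answer program on each example:
  8 -> -8 -> 8 -> -8
  3 -> -3 -> 3 -> -3
  -13 -> 13 -> 13 -> -13
  -11 -> 11 -> 11 -> -11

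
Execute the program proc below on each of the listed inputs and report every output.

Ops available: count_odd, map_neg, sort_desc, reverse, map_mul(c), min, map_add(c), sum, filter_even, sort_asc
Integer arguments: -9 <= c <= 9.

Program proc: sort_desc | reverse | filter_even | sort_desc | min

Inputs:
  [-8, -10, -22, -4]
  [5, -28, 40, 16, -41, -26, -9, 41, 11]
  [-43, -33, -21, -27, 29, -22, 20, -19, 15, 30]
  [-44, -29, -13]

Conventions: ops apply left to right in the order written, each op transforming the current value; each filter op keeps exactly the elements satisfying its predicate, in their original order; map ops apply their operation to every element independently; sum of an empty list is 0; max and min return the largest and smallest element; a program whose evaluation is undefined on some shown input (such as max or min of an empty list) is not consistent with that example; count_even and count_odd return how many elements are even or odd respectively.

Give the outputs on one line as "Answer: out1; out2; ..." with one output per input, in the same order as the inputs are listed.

Execution, op by op:
  [-8, -10, -22, -4] -> [-4, -8, -10, -22] -> [-22, -10, -8, -4] -> [-22, -10, -8, -4] -> [-4, -8, -10, -22] -> -22
  [5, -28, 40, 16, -41, -26, -9, 41, 11] -> [41, 40, 16, 11, 5, -9, -26, -28, -41] -> [-41, -28, -26, -9, 5, 11, 16, 40, 41] -> [-28, -26, 16, 40] -> [40, 16, -26, -28] -> -28
  [-43, -33, -21, -27, 29, -22, 20, -19, 15, 30] -> [30, 29, 20, 15, -19, -21, -22, -27, -33, -43] -> [-43, -33, -27, -22, -21, -19, 15, 20, 29, 30] -> [-22, 20, 30] -> [30, 20, -22] -> -22
  [-44, -29, -13] -> [-13, -29, -44] -> [-44, -29, -13] -> [-44] -> [-44] -> -44

-22; -28; -22; -44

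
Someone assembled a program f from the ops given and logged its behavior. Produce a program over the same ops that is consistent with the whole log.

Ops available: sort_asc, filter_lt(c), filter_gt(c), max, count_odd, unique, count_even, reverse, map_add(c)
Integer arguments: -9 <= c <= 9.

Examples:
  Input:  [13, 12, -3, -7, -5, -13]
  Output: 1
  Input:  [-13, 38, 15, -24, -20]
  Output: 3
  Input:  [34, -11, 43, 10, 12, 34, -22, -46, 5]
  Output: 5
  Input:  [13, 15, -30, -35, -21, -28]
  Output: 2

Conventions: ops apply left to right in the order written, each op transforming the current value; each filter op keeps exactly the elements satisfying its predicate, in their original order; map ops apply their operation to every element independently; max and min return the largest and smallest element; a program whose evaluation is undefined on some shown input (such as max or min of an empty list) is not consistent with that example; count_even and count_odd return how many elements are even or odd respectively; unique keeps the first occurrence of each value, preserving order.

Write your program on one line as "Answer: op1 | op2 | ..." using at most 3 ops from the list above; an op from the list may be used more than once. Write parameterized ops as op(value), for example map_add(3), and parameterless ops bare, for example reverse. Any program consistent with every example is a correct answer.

unique | sort_asc | count_even

Check, running the answer program on each example:
  [13, 12, -3, -7, -5, -13] -> [13, 12, -3, -7, -5, -13] -> [-13, -7, -5, -3, 12, 13] -> 1
  [-13, 38, 15, -24, -20] -> [-13, 38, 15, -24, -20] -> [-24, -20, -13, 15, 38] -> 3
  [34, -11, 43, 10, 12, 34, -22, -46, 5] -> [34, -11, 43, 10, 12, -22, -46, 5] -> [-46, -22, -11, 5, 10, 12, 34, 43] -> 5
  [13, 15, -30, -35, -21, -28] -> [13, 15, -30, -35, -21, -28] -> [-35, -30, -28, -21, 13, 15] -> 2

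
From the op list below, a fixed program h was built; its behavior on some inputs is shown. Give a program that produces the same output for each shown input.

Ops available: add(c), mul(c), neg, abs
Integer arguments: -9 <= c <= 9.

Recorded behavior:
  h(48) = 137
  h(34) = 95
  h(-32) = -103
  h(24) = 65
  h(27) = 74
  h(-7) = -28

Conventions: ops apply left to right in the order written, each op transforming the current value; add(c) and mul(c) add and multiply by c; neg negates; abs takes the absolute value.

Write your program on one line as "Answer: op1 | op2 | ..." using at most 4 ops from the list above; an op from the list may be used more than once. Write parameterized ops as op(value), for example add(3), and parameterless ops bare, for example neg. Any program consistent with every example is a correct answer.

mul(-3) | neg | add(-7)

Check, running the answer program on each example:
  48 -> -144 -> 144 -> 137
  34 -> -102 -> 102 -> 95
  -32 -> 96 -> -96 -> -103
  24 -> -72 -> 72 -> 65
  27 -> -81 -> 81 -> 74
  -7 -> 21 -> -21 -> -28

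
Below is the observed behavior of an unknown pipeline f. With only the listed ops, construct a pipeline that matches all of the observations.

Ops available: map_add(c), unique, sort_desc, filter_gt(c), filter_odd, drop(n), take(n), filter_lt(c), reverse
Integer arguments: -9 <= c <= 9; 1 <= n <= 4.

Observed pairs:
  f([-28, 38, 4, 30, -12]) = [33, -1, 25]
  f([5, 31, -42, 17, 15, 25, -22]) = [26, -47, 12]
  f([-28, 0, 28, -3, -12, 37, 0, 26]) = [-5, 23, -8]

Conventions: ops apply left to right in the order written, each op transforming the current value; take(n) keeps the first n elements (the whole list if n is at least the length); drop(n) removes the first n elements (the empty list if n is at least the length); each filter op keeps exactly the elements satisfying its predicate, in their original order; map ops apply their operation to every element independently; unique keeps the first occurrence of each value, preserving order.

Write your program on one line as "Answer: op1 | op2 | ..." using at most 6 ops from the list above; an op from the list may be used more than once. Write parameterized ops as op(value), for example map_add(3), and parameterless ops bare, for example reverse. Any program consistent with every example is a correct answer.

take(4) | map_add(-5) | reverse | take(3) | reverse

Check, running the answer program on each example:
  [-28, 38, 4, 30, -12] -> [-28, 38, 4, 30] -> [-33, 33, -1, 25] -> [25, -1, 33, -33] -> [25, -1, 33] -> [33, -1, 25]
  [5, 31, -42, 17, 15, 25, -22] -> [5, 31, -42, 17] -> [0, 26, -47, 12] -> [12, -47, 26, 0] -> [12, -47, 26] -> [26, -47, 12]
  [-28, 0, 28, -3, -12, 37, 0, 26] -> [-28, 0, 28, -3] -> [-33, -5, 23, -8] -> [-8, 23, -5, -33] -> [-8, 23, -5] -> [-5, 23, -8]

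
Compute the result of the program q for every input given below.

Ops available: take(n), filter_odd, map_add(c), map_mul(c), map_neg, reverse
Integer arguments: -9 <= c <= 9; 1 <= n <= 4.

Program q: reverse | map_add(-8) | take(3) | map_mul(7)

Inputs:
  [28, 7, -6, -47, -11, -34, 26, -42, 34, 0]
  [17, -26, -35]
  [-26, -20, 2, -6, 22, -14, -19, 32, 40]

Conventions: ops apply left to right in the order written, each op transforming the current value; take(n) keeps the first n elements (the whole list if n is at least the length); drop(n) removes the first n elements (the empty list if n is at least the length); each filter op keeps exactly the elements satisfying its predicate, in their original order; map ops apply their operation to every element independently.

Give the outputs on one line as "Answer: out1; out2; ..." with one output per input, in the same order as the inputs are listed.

[-56, 182, -350]; [-301, -238, 63]; [224, 168, -189]

Execution, op by op:
  [28, 7, -6, -47, -11, -34, 26, -42, 34, 0] -> [0, 34, -42, 26, -34, -11, -47, -6, 7, 28] -> [-8, 26, -50, 18, -42, -19, -55, -14, -1, 20] -> [-8, 26, -50] -> [-56, 182, -350]
  [17, -26, -35] -> [-35, -26, 17] -> [-43, -34, 9] -> [-43, -34, 9] -> [-301, -238, 63]
  [-26, -20, 2, -6, 22, -14, -19, 32, 40] -> [40, 32, -19, -14, 22, -6, 2, -20, -26] -> [32, 24, -27, -22, 14, -14, -6, -28, -34] -> [32, 24, -27] -> [224, 168, -189]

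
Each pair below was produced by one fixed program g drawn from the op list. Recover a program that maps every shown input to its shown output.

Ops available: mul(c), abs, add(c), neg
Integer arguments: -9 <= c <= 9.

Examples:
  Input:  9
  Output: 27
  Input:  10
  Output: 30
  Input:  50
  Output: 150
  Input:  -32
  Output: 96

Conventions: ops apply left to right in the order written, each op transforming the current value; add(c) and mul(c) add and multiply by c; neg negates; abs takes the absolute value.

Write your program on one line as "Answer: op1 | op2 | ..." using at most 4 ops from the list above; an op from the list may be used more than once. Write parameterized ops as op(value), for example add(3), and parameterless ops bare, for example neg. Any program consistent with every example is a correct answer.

neg | abs | mul(3)

Check, running the answer program on each example:
  9 -> -9 -> 9 -> 27
  10 -> -10 -> 10 -> 30
  50 -> -50 -> 50 -> 150
  -32 -> 32 -> 32 -> 96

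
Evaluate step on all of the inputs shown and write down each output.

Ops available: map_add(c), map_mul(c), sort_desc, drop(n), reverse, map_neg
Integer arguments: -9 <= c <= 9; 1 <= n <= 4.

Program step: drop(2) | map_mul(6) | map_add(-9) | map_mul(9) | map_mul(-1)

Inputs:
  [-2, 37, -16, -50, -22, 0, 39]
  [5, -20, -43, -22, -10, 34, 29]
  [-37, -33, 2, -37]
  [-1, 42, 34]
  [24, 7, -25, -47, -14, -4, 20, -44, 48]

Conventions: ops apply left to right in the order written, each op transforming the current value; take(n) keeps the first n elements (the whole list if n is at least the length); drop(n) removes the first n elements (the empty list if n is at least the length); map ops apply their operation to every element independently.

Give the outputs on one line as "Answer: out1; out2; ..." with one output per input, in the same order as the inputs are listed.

[945, 2781, 1269, 81, -2025]; [2403, 1269, 621, -1755, -1485]; [-27, 2079]; [-1755]; [1431, 2619, 837, 297, -999, 2457, -2511]

Execution, op by op:
  [-2, 37, -16, -50, -22, 0, 39] -> [-16, -50, -22, 0, 39] -> [-96, -300, -132, 0, 234] -> [-105, -309, -141, -9, 225] -> [-945, -2781, -1269, -81, 2025] -> [945, 2781, 1269, 81, -2025]
  [5, -20, -43, -22, -10, 34, 29] -> [-43, -22, -10, 34, 29] -> [-258, -132, -60, 204, 174] -> [-267, -141, -69, 195, 165] -> [-2403, -1269, -621, 1755, 1485] -> [2403, 1269, 621, -1755, -1485]
  [-37, -33, 2, -37] -> [2, -37] -> [12, -222] -> [3, -231] -> [27, -2079] -> [-27, 2079]
  [-1, 42, 34] -> [34] -> [204] -> [195] -> [1755] -> [-1755]
  [24, 7, -25, -47, -14, -4, 20, -44, 48] -> [-25, -47, -14, -4, 20, -44, 48] -> [-150, -282, -84, -24, 120, -264, 288] -> [-159, -291, -93, -33, 111, -273, 279] -> [-1431, -2619, -837, -297, 999, -2457, 2511] -> [1431, 2619, 837, 297, -999, 2457, -2511]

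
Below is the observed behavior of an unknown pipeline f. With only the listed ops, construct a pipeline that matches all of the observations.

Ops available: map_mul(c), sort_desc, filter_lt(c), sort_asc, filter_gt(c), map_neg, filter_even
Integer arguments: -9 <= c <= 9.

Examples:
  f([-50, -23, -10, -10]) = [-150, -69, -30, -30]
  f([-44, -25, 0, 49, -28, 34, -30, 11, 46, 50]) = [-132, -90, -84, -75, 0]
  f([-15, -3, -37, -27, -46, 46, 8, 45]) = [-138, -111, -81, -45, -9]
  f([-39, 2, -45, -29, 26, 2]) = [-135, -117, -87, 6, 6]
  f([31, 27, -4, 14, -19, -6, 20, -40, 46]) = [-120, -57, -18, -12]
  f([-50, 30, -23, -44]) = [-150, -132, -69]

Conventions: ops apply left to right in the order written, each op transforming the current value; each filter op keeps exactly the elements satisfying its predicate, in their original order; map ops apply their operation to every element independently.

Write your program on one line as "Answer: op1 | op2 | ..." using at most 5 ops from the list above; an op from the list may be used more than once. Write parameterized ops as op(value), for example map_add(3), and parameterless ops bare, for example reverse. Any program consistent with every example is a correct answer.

sort_desc | sort_asc | filter_lt(6) | map_mul(3)

Check, running the answer program on each example:
  [-50, -23, -10, -10] -> [-10, -10, -23, -50] -> [-50, -23, -10, -10] -> [-50, -23, -10, -10] -> [-150, -69, -30, -30]
  [-44, -25, 0, 49, -28, 34, -30, 11, 46, 50] -> [50, 49, 46, 34, 11, 0, -25, -28, -30, -44] -> [-44, -30, -28, -25, 0, 11, 34, 46, 49, 50] -> [-44, -30, -28, -25, 0] -> [-132, -90, -84, -75, 0]
  [-15, -3, -37, -27, -46, 46, 8, 45] -> [46, 45, 8, -3, -15, -27, -37, -46] -> [-46, -37, -27, -15, -3, 8, 45, 46] -> [-46, -37, -27, -15, -3] -> [-138, -111, -81, -45, -9]
  [-39, 2, -45, -29, 26, 2] -> [26, 2, 2, -29, -39, -45] -> [-45, -39, -29, 2, 2, 26] -> [-45, -39, -29, 2, 2] -> [-135, -117, -87, 6, 6]
  [31, 27, -4, 14, -19, -6, 20, -40, 46] -> [46, 31, 27, 20, 14, -4, -6, -19, -40] -> [-40, -19, -6, -4, 14, 20, 27, 31, 46] -> [-40, -19, -6, -4] -> [-120, -57, -18, -12]
  [-50, 30, -23, -44] -> [30, -23, -44, -50] -> [-50, -44, -23, 30] -> [-50, -44, -23] -> [-150, -132, -69]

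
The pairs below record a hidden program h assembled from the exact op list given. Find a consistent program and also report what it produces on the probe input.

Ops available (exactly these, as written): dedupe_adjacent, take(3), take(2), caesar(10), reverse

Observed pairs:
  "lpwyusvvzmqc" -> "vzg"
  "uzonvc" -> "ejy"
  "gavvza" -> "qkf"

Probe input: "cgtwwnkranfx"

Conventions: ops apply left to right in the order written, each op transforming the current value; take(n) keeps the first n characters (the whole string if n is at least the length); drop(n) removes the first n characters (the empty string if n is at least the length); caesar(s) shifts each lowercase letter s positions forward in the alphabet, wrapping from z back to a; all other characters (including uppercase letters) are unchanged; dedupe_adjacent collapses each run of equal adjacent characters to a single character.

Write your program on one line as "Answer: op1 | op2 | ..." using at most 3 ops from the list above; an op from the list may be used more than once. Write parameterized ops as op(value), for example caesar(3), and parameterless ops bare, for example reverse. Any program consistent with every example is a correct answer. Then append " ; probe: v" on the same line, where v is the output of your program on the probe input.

take(3) | caesar(10) ; probe: "mqd"

Check, running the answer program on each example:
  "lpwyusvvzmqc" -> "lpw" -> "vzg"
  "uzonvc" -> "uzo" -> "ejy"
  "gavvza" -> "gav" -> "qkf"
  probe: "cgtwwnkranfx" -> "cgt" -> "mqd"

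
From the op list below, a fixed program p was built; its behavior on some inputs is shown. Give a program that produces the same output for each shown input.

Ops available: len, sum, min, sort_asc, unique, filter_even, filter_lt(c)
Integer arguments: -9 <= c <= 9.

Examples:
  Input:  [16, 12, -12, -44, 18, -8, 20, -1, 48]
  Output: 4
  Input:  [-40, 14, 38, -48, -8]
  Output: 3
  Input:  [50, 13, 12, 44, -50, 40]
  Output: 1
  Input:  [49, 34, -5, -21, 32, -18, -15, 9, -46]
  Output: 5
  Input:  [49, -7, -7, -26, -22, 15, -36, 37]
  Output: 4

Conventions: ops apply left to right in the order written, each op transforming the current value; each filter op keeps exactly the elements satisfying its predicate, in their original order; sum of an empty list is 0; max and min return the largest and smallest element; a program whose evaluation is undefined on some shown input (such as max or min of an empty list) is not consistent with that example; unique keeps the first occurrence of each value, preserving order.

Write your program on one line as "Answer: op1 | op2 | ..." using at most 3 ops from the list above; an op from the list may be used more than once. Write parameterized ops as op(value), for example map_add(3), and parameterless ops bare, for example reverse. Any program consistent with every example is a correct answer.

unique | filter_lt(8) | len

Check, running the answer program on each example:
  [16, 12, -12, -44, 18, -8, 20, -1, 48] -> [16, 12, -12, -44, 18, -8, 20, -1, 48] -> [-12, -44, -8, -1] -> 4
  [-40, 14, 38, -48, -8] -> [-40, 14, 38, -48, -8] -> [-40, -48, -8] -> 3
  [50, 13, 12, 44, -50, 40] -> [50, 13, 12, 44, -50, 40] -> [-50] -> 1
  [49, 34, -5, -21, 32, -18, -15, 9, -46] -> [49, 34, -5, -21, 32, -18, -15, 9, -46] -> [-5, -21, -18, -15, -46] -> 5
  [49, -7, -7, -26, -22, 15, -36, 37] -> [49, -7, -26, -22, 15, -36, 37] -> [-7, -26, -22, -36] -> 4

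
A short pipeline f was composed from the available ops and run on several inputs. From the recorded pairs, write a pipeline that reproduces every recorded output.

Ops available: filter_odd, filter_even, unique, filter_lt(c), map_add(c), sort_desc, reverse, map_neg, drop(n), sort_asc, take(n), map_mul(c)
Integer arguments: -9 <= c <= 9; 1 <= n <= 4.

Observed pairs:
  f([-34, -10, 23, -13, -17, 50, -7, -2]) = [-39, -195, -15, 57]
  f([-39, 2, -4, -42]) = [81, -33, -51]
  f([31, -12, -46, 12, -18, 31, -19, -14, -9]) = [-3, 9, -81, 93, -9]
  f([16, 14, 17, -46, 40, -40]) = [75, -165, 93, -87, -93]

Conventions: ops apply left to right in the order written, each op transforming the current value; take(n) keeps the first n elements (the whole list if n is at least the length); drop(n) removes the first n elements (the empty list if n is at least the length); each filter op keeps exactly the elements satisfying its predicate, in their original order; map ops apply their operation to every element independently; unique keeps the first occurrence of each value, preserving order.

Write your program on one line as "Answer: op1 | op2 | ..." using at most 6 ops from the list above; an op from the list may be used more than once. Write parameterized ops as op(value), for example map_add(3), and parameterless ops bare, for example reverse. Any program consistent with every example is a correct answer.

filter_even | map_add(8) | reverse | map_add(7) | map_mul(-3)

Check, running the answer program on each example:
  [-34, -10, 23, -13, -17, 50, -7, -2] -> [-34, -10, 50, -2] -> [-26, -2, 58, 6] -> [6, 58, -2, -26] -> [13, 65, 5, -19] -> [-39, -195, -15, 57]
  [-39, 2, -4, -42] -> [2, -4, -42] -> [10, 4, -34] -> [-34, 4, 10] -> [-27, 11, 17] -> [81, -33, -51]
  [31, -12, -46, 12, -18, 31, -19, -14, -9] -> [-12, -46, 12, -18, -14] -> [-4, -38, 20, -10, -6] -> [-6, -10, 20, -38, -4] -> [1, -3, 27, -31, 3] -> [-3, 9, -81, 93, -9]
  [16, 14, 17, -46, 40, -40] -> [16, 14, -46, 40, -40] -> [24, 22, -38, 48, -32] -> [-32, 48, -38, 22, 24] -> [-25, 55, -31, 29, 31] -> [75, -165, 93, -87, -93]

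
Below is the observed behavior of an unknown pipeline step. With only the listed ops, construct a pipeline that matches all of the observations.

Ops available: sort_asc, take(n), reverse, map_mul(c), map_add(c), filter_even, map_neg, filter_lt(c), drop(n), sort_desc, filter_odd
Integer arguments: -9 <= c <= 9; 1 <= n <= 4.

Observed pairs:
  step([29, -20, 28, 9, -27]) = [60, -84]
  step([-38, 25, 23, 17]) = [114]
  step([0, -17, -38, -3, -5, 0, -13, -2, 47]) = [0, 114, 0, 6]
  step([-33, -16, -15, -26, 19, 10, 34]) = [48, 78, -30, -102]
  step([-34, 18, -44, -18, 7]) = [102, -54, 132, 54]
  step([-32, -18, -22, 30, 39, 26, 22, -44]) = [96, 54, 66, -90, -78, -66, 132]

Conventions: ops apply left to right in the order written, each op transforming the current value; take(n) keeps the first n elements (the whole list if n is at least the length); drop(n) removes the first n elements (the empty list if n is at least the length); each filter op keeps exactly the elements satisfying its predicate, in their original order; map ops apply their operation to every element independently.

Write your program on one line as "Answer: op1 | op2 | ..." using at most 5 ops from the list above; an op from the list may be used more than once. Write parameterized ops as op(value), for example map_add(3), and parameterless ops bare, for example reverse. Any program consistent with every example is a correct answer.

filter_even | map_neg | map_mul(-3) | map_neg

Check, running the answer program on each example:
  [29, -20, 28, 9, -27] -> [-20, 28] -> [20, -28] -> [-60, 84] -> [60, -84]
  [-38, 25, 23, 17] -> [-38] -> [38] -> [-114] -> [114]
  [0, -17, -38, -3, -5, 0, -13, -2, 47] -> [0, -38, 0, -2] -> [0, 38, 0, 2] -> [0, -114, 0, -6] -> [0, 114, 0, 6]
  [-33, -16, -15, -26, 19, 10, 34] -> [-16, -26, 10, 34] -> [16, 26, -10, -34] -> [-48, -78, 30, 102] -> [48, 78, -30, -102]
  [-34, 18, -44, -18, 7] -> [-34, 18, -44, -18] -> [34, -18, 44, 18] -> [-102, 54, -132, -54] -> [102, -54, 132, 54]
  [-32, -18, -22, 30, 39, 26, 22, -44] -> [-32, -18, -22, 30, 26, 22, -44] -> [32, 18, 22, -30, -26, -22, 44] -> [-96, -54, -66, 90, 78, 66, -132] -> [96, 54, 66, -90, -78, -66, 132]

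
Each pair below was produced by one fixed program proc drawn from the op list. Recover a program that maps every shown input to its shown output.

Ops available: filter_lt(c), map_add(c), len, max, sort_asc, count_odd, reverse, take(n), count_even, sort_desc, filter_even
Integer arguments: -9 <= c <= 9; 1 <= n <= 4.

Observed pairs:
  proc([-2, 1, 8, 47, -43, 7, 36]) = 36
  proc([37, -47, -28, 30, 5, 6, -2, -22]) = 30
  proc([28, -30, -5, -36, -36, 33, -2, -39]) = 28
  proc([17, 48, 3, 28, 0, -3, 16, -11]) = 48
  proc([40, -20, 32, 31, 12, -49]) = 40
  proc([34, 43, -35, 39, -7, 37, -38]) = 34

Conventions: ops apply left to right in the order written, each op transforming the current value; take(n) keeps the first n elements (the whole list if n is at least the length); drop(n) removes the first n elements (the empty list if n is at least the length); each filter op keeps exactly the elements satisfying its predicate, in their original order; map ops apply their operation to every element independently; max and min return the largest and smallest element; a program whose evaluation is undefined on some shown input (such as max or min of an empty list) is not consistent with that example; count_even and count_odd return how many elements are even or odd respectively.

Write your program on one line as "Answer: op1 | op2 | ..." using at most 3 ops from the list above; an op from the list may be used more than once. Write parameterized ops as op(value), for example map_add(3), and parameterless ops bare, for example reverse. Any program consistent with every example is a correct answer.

filter_even | sort_desc | max

Check, running the answer program on each example:
  [-2, 1, 8, 47, -43, 7, 36] -> [-2, 8, 36] -> [36, 8, -2] -> 36
  [37, -47, -28, 30, 5, 6, -2, -22] -> [-28, 30, 6, -2, -22] -> [30, 6, -2, -22, -28] -> 30
  [28, -30, -5, -36, -36, 33, -2, -39] -> [28, -30, -36, -36, -2] -> [28, -2, -30, -36, -36] -> 28
  [17, 48, 3, 28, 0, -3, 16, -11] -> [48, 28, 0, 16] -> [48, 28, 16, 0] -> 48
  [40, -20, 32, 31, 12, -49] -> [40, -20, 32, 12] -> [40, 32, 12, -20] -> 40
  [34, 43, -35, 39, -7, 37, -38] -> [34, -38] -> [34, -38] -> 34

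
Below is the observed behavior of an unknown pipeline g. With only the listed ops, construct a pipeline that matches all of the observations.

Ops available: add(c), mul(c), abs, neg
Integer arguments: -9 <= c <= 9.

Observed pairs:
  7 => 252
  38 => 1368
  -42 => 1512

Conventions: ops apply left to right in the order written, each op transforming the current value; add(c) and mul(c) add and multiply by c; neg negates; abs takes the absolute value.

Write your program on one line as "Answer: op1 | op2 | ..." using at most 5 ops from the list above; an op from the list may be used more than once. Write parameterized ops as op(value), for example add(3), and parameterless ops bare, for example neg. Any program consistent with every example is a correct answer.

mul(-4) | neg | mul(9) | abs

Check, running the answer program on each example:
  7 -> -28 -> 28 -> 252 -> 252
  38 -> -152 -> 152 -> 1368 -> 1368
  -42 -> 168 -> -168 -> -1512 -> 1512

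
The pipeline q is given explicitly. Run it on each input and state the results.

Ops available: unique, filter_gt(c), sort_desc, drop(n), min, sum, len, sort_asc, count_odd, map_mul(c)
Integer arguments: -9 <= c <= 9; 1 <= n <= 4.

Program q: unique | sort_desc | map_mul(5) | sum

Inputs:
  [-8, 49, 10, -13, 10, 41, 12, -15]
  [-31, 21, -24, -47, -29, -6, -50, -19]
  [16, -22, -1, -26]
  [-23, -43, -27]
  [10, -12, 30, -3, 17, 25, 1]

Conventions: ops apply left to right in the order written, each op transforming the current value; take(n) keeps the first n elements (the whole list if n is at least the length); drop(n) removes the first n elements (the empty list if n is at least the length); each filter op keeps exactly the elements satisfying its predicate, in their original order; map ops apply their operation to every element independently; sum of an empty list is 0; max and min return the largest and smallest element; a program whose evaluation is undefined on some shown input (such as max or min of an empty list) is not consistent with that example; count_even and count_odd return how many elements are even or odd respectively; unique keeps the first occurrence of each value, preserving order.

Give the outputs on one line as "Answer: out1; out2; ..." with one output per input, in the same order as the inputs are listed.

Execution, op by op:
  [-8, 49, 10, -13, 10, 41, 12, -15] -> [-8, 49, 10, -13, 41, 12, -15] -> [49, 41, 12, 10, -8, -13, -15] -> [245, 205, 60, 50, -40, -65, -75] -> 380
  [-31, 21, -24, -47, -29, -6, -50, -19] -> [-31, 21, -24, -47, -29, -6, -50, -19] -> [21, -6, -19, -24, -29, -31, -47, -50] -> [105, -30, -95, -120, -145, -155, -235, -250] -> -925
  [16, -22, -1, -26] -> [16, -22, -1, -26] -> [16, -1, -22, -26] -> [80, -5, -110, -130] -> -165
  [-23, -43, -27] -> [-23, -43, -27] -> [-23, -27, -43] -> [-115, -135, -215] -> -465
  [10, -12, 30, -3, 17, 25, 1] -> [10, -12, 30, -3, 17, 25, 1] -> [30, 25, 17, 10, 1, -3, -12] -> [150, 125, 85, 50, 5, -15, -60] -> 340

380; -925; -165; -465; 340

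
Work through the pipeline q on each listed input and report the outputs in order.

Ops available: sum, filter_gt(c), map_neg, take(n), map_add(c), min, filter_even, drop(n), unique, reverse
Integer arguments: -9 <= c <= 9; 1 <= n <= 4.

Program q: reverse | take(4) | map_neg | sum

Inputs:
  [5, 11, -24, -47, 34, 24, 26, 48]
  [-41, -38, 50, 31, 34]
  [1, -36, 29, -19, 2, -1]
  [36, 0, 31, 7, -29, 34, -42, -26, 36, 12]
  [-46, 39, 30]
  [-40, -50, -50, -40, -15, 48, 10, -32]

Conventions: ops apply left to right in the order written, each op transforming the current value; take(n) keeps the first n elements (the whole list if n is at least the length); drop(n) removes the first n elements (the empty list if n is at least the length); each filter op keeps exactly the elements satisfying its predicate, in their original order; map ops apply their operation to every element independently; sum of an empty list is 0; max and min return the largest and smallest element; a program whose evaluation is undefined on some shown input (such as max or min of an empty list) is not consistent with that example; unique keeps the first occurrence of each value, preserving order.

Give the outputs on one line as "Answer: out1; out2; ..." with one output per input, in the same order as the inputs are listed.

-132; -77; -11; 20; -23; -11

Execution, op by op:
  [5, 11, -24, -47, 34, 24, 26, 48] -> [48, 26, 24, 34, -47, -24, 11, 5] -> [48, 26, 24, 34] -> [-48, -26, -24, -34] -> -132
  [-41, -38, 50, 31, 34] -> [34, 31, 50, -38, -41] -> [34, 31, 50, -38] -> [-34, -31, -50, 38] -> -77
  [1, -36, 29, -19, 2, -1] -> [-1, 2, -19, 29, -36, 1] -> [-1, 2, -19, 29] -> [1, -2, 19, -29] -> -11
  [36, 0, 31, 7, -29, 34, -42, -26, 36, 12] -> [12, 36, -26, -42, 34, -29, 7, 31, 0, 36] -> [12, 36, -26, -42] -> [-12, -36, 26, 42] -> 20
  [-46, 39, 30] -> [30, 39, -46] -> [30, 39, -46] -> [-30, -39, 46] -> -23
  [-40, -50, -50, -40, -15, 48, 10, -32] -> [-32, 10, 48, -15, -40, -50, -50, -40] -> [-32, 10, 48, -15] -> [32, -10, -48, 15] -> -11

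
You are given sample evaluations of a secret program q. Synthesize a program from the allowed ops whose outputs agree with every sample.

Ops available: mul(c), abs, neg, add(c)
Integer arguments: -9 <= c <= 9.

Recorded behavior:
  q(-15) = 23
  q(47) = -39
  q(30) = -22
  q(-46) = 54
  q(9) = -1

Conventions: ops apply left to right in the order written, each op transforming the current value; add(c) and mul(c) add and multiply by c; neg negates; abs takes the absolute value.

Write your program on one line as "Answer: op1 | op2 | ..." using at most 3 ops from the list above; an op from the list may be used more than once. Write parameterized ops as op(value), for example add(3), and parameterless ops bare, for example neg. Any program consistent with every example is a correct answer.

neg | add(8)

Check, running the answer program on each example:
  -15 -> 15 -> 23
  47 -> -47 -> -39
  30 -> -30 -> -22
  -46 -> 46 -> 54
  9 -> -9 -> -1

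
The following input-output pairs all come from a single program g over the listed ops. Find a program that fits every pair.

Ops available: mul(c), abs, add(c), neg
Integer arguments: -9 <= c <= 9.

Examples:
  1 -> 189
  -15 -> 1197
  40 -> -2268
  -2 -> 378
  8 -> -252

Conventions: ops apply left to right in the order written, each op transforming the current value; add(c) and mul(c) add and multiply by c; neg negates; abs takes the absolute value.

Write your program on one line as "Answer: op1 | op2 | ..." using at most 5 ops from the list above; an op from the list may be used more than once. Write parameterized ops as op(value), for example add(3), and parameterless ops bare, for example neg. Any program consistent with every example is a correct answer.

neg | add(4) | mul(-3) | mul(3) | mul(-7)

Check, running the answer program on each example:
  1 -> -1 -> 3 -> -9 -> -27 -> 189
  -15 -> 15 -> 19 -> -57 -> -171 -> 1197
  40 -> -40 -> -36 -> 108 -> 324 -> -2268
  -2 -> 2 -> 6 -> -18 -> -54 -> 378
  8 -> -8 -> -4 -> 12 -> 36 -> -252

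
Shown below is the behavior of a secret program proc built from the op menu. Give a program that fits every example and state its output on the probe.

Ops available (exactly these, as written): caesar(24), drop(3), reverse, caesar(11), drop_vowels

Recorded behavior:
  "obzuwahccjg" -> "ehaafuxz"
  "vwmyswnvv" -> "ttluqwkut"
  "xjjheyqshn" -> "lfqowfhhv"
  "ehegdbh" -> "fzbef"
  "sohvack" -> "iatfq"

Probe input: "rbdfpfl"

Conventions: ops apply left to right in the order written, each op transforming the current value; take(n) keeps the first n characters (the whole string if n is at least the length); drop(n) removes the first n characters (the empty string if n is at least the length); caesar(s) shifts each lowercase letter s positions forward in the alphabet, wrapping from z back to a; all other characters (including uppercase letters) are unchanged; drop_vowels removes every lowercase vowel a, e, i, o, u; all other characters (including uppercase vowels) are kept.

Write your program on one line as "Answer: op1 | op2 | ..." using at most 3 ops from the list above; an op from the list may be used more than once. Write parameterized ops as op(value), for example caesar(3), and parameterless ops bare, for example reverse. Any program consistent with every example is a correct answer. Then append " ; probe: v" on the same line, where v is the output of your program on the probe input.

reverse | drop_vowels | caesar(24) ; probe: "jdndbzp"

Check, running the answer program on each example:
  "obzuwahccjg" -> "gjcchawuzbo" -> "gjcchwzb" -> "ehaafuxz"
  "vwmyswnvv" -> "vvnwsymwv" -> "vvnwsymwv" -> "ttluqwkut"
  "xjjheyqshn" -> "nhsqyehjjx" -> "nhsqyhjjx" -> "lfqowfhhv"
  "ehegdbh" -> "hbdgehe" -> "hbdgh" -> "fzbef"
  "sohvack" -> "kcavhos" -> "kcvhs" -> "iatfq"
  probe: "rbdfpfl" -> "lfpfdbr" -> "lfpfdbr" -> "jdndbzp"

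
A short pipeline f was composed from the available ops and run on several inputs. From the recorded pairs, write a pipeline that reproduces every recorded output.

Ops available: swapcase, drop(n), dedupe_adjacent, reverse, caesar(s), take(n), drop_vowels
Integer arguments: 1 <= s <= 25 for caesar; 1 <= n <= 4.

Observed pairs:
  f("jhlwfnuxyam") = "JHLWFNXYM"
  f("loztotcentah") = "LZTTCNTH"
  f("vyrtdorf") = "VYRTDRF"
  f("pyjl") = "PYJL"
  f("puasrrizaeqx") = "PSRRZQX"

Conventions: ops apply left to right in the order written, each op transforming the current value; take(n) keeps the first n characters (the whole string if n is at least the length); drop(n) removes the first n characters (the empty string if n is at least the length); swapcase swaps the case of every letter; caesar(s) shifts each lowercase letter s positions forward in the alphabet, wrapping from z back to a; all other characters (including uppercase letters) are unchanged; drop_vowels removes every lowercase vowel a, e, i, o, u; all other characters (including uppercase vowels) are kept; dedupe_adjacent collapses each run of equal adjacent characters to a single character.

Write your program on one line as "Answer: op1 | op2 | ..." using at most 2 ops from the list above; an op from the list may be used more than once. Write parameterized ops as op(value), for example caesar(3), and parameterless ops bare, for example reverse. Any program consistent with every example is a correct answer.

drop_vowels | swapcase

Check, running the answer program on each example:
  "jhlwfnuxyam" -> "jhlwfnxym" -> "JHLWFNXYM"
  "loztotcentah" -> "lzttcnth" -> "LZTTCNTH"
  "vyrtdorf" -> "vyrtdrf" -> "VYRTDRF"
  "pyjl" -> "pyjl" -> "PYJL"
  "puasrrizaeqx" -> "psrrzqx" -> "PSRRZQX"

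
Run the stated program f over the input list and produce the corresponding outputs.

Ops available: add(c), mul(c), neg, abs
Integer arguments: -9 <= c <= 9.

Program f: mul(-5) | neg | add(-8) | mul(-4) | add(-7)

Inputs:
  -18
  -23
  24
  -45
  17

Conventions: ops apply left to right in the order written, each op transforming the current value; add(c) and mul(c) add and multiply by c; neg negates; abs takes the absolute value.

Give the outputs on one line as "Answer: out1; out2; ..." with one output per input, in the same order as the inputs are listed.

385; 485; -455; 925; -315

Execution, op by op:
  -18 -> 90 -> -90 -> -98 -> 392 -> 385
  -23 -> 115 -> -115 -> -123 -> 492 -> 485
  24 -> -120 -> 120 -> 112 -> -448 -> -455
  -45 -> 225 -> -225 -> -233 -> 932 -> 925
  17 -> -85 -> 85 -> 77 -> -308 -> -315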